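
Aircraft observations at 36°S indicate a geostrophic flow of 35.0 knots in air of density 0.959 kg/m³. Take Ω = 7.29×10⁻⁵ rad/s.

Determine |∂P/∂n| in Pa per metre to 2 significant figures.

Coriolis parameter at 36°S:
f = 2Ω sin φ = 2 × 7.29×10⁻⁵ × sin 36° = 8.57×10⁻⁵ s⁻¹
Wind speed in SI: 35.0 knots = 18.0 m/s
Geostrophic balance rearranged: |∂P/∂n| = f ρ V_g
|∂P/∂n| = 8.57×10⁻⁵ × 0.959 × 18.0 = 1.48×10⁻³ Pa/m

1.5×10⁻³ Pa/m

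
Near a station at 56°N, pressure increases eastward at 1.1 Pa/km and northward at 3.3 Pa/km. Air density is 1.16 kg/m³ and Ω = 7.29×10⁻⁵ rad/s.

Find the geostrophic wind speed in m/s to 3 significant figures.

Coriolis parameter at 56°N:
f = 2Ω sin φ = 2 × 7.29×10⁻⁵ × sin 56° = 1.21×10⁻⁴ s⁻¹
Component geostrophic relations (x east, y north):
u_g = −(1/(fρ)) ∂P/∂y,  v_g = (1/(fρ)) ∂P/∂x
u_g = −(3.3×10⁻³)/(1.21×10⁻⁴ × 1.16) = −23.5 m/s;  v_g = (1.1×10⁻³)/(1.21×10⁻⁴ × 1.16) = 7.85 m/s
|V_g| = √(u_g² + v_g²) = 24.8 m/s

24.8 m/s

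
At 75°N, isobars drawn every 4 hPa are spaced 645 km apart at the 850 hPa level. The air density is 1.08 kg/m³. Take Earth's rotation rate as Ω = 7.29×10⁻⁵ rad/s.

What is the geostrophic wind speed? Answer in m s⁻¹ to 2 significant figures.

4.1 m s⁻¹

Coriolis parameter at 75°N:
f = 2Ω sin φ = 2 × 7.29×10⁻⁵ × sin 75° = 1.41×10⁻⁴ s⁻¹
Pressure gradient: |∂P/∂n| = 400 Pa / 645000 m = 6.20×10⁻⁴ Pa/m
Geostrophic balance (pressure-gradient force = Coriolis force):
V_g = (1/(fρ)) |∂P/∂n| = 6.20×10⁻⁴ / (1.41×10⁻⁴ × 1.08) = 4.08 m/s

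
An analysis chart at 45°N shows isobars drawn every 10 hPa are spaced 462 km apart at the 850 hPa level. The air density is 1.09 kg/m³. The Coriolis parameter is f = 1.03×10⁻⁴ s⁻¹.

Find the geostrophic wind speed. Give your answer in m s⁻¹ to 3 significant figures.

Pressure gradient: |∂P/∂n| = 1000 Pa / 462000 m = 2.16×10⁻³ Pa/m
Geostrophic balance (pressure-gradient force = Coriolis force):
V_g = (1/(fρ)) |∂P/∂n| = 2.16×10⁻³ / (1.03×10⁻⁴ × 1.09) = 19.3 m/s

19.3 m s⁻¹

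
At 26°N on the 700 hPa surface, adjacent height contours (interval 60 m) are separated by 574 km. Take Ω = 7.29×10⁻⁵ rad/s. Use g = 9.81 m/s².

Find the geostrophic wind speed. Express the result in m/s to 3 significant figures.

Coriolis parameter at 26°N:
f = 2Ω sin φ = 2 × 7.29×10⁻⁵ × sin 26° = 6.39×10⁻⁵ s⁻¹
Height gradient: |∂Z/∂n| = 60 m / 574000 m = 1.05×10⁻⁴
On a pressure surface, geostrophic balance gives V_g = (g/f)|∂Z/∂n|:
V_g = 9.81 × 1.05×10⁻⁴ / 6.39×10⁻⁵ = 16.0 m/s

16.0 m/s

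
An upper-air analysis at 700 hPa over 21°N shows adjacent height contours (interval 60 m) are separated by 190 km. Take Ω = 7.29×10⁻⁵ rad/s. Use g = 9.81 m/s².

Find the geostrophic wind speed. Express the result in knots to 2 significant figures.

120 knots

Coriolis parameter at 21°N:
f = 2Ω sin φ = 2 × 7.29×10⁻⁵ × sin 21° = 5.23×10⁻⁵ s⁻¹
Height gradient: |∂Z/∂n| = 60 m / 190000 m = 3.16×10⁻⁴
On a pressure surface, geostrophic balance gives V_g = (g/f)|∂Z/∂n|:
V_g = 9.81 × 3.16×10⁻⁴ / 5.23×10⁻⁵ = 59.3 m/s
Converting: 59.3 m/s × 1.944 = 120 knots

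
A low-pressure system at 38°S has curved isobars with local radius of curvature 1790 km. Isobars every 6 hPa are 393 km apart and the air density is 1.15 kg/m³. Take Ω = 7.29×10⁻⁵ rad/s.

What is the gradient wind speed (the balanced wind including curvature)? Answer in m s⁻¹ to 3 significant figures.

13.6 m s⁻¹

Coriolis parameter at 38°S:
f = 2Ω sin φ = 2 × 7.29×10⁻⁵ × sin 38° = 8.98×10⁻⁵ s⁻¹
Pressure gradient: |∂P/∂n| = 600 Pa / 393000 m = 1.53×10⁻³ Pa/m
Geostrophic speed: V_g = |∂P/∂n|/(fρ) = 1.53×10⁻³/(8.98×10⁻⁵ × 1.15) = 14.8 m/s
Around a low, centrifugal force acts outward with Coriolis, so pressure-gradient force balances both:
(1/ρ)|∂P/∂n| = fV + V²/R  →  V² + fR·V − fR·V_g = 0
With fR = 8.98×10⁻⁵ × 1790×10³ m = 161 m/s:
V = [−fR + √((fR)² + 4 fR V_g)]/2 = [−161 + √(161² + 4×161×14.8)]/2 = 13.6 m/s
Subgeostrophic (V < V_g = 14.8 m/s), as expected around a low.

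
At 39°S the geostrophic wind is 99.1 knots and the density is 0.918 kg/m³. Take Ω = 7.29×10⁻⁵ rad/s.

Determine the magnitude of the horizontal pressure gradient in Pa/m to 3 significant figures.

Coriolis parameter at 39°S:
f = 2Ω sin φ = 2 × 7.29×10⁻⁵ × sin 39° = 9.18×10⁻⁵ s⁻¹
Wind speed in SI: 99.1 knots = 51.0 m/s
Geostrophic balance rearranged: |∂P/∂n| = f ρ V_g
|∂P/∂n| = 9.18×10⁻⁵ × 0.918 × 51.0 = 4.29×10⁻³ Pa/m

4.29×10⁻³ Pa/m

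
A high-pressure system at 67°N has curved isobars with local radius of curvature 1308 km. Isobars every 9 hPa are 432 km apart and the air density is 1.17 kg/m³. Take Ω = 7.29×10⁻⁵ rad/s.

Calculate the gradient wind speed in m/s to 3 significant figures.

Coriolis parameter at 67°N:
f = 2Ω sin φ = 2 × 7.29×10⁻⁵ × sin 67° = 1.34×10⁻⁴ s⁻¹
Pressure gradient: |∂P/∂n| = 900 Pa / 432000 m = 2.08×10⁻³ Pa/m
Geostrophic speed: V_g = |∂P/∂n|/(fρ) = 2.08×10⁻³/(1.34×10⁻⁴ × 1.17) = 13.3 m/s
Around a high, pressure-gradient force acts outward with centrifugal, so Coriolis balances both:
fV = (1/ρ)|∂P/∂n| + V²/R  →  V² − fR·V + fR·V_g = 0
With fR = 1.34×10⁻⁴ × 1308×10³ m = 176 m/s:
V = [fR − √((fR)² − 4 fR V_g)]/2 = [176 − √(176² − 4×176×13.3)]/2 = 14.5 m/s
Supergeostrophic (V > V_g = 13.3 m/s), as expected around a high.

14.5 m/s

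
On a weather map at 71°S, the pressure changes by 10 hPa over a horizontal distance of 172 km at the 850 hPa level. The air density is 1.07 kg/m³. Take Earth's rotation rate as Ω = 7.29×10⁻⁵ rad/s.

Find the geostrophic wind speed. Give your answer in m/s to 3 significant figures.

39.4 m/s

Coriolis parameter at 71°S:
f = 2Ω sin φ = 2 × 7.29×10⁻⁵ × sin 71° = 1.38×10⁻⁴ s⁻¹
Pressure gradient: |∂P/∂n| = 1000 Pa / 172000 m = 5.81×10⁻³ Pa/m
Geostrophic balance (pressure-gradient force = Coriolis force):
V_g = (1/(fρ)) |∂P/∂n| = 5.81×10⁻³ / (1.38×10⁻⁴ × 1.07) = 39.4 m/s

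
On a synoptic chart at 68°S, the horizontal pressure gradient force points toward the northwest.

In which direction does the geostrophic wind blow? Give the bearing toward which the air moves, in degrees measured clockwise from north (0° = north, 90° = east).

225°

The pressure-gradient force points toward the northwest (bearing 315°).
Geostrophic balance: in the Southern Hemisphere the Coriolis force deflects motion to the left, so the geostrophic wind blows 90° to the left of the pressure-gradient force (low pressure on the right).
Rotating 315° by 90° counterclockwise gives 225° — the wind blows toward the southwest.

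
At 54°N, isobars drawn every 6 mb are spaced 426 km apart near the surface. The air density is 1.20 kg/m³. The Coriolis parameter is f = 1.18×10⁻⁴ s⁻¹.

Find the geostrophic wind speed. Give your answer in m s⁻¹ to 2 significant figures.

Pressure gradient: |∂P/∂n| = 600 Pa / 426000 m = 1.41×10⁻³ Pa/m
Geostrophic balance (pressure-gradient force = Coriolis force):
V_g = (1/(fρ)) |∂P/∂n| = 1.41×10⁻³ / (1.18×10⁻⁴ × 1.20) = 9.95 m/s

9.9 m s⁻¹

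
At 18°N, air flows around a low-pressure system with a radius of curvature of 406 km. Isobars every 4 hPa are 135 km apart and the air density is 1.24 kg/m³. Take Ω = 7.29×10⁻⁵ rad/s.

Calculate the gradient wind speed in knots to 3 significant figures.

45.3 knots

Coriolis parameter at 18°N:
f = 2Ω sin φ = 2 × 7.29×10⁻⁵ × sin 18° = 4.51×10⁻⁵ s⁻¹
Pressure gradient: |∂P/∂n| = 400 Pa / 135000 m = 2.96×10⁻³ Pa/m
Geostrophic speed: V_g = |∂P/∂n|/(fρ) = 2.96×10⁻³/(4.51×10⁻⁵ × 1.24) = 53.0 m/s
Around a low, centrifugal force acts outward with Coriolis, so pressure-gradient force balances both:
(1/ρ)|∂P/∂n| = fV + V²/R  →  V² + fR·V − fR·V_g = 0
With fR = 4.51×10⁻⁵ × 406×10³ m = 18.3 m/s:
V = [−fR + √((fR)² + 4 fR V_g)]/2 = [−18.3 + √(18.3² + 4×18.3×53)]/2 = 23.3 m/s
Subgeostrophic (V < V_g = 53 m/s), as expected around a low.
Converting: 23.3 m/s × 1.944 = 45.3 knots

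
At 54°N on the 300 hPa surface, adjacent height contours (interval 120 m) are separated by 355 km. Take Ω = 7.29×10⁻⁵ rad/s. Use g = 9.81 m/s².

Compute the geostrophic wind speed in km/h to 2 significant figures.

Coriolis parameter at 54°N:
f = 2Ω sin φ = 2 × 7.29×10⁻⁵ × sin 54° = 1.18×10⁻⁴ s⁻¹
Height gradient: |∂Z/∂n| = 120 m / 355000 m = 3.38×10⁻⁴
On a pressure surface, geostrophic balance gives V_g = (g/f)|∂Z/∂n|:
V_g = 9.81 × 3.38×10⁻⁴ / 1.18×10⁻⁴ = 28.1 m/s
Converting: 28.1 m/s × 3.6 = 100 km/h

100 km/h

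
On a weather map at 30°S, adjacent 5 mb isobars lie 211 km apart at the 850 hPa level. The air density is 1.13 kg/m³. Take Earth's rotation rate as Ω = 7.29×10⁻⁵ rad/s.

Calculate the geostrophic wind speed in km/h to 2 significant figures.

Coriolis parameter at 30°S:
f = 2Ω sin φ = 2 × 7.29×10⁻⁵ × sin 30° = 7.29×10⁻⁵ s⁻¹
Pressure gradient: |∂P/∂n| = 500 Pa / 211000 m = 2.37×10⁻³ Pa/m
Geostrophic balance (pressure-gradient force = Coriolis force):
V_g = (1/(fρ)) |∂P/∂n| = 2.37×10⁻³ / (7.29×10⁻⁵ × 1.13) = 28.8 m/s
Converting: 28.8 m/s × 3.6 = 100 km/h

100 km/h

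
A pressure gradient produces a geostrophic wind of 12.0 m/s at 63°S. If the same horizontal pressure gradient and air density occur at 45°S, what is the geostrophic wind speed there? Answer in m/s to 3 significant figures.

15.1 m/s

With the same pressure gradient and density, V_g ∝ 1/f ∝ 1/sin φ.
V₂ = V₁ · sin φ₁ / sin φ₂ = 12.0 × sin 63° / sin 45°
V₂ = 12.0 × 0.8910/0.7071 = 15.1 m/s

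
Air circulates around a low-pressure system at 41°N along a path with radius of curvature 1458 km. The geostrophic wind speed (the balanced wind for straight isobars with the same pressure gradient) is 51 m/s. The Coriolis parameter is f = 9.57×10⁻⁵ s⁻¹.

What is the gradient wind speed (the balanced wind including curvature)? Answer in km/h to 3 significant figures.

143 km/h

Around a low, centrifugal force acts outward with Coriolis, so pressure-gradient force balances both:
(1/ρ)|∂P/∂n| = fV + V²/R  →  V² + fR·V − fR·V_g = 0
With fR = 9.57×10⁻⁵ × 1458×10³ m = 140 m/s:
V = [−fR + √((fR)² + 4 fR V_g)]/2 = [−140 + √(140² + 4×140×51)]/2 = 39.7 m/s
Subgeostrophic (V < V_g = 51 m/s), as expected around a low.
Converting: 39.7 m/s × 3.6 = 143 km/h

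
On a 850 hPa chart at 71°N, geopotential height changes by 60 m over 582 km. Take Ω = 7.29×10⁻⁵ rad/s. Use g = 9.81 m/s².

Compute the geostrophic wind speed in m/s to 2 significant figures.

7.3 m/s

Coriolis parameter at 71°N:
f = 2Ω sin φ = 2 × 7.29×10⁻⁵ × sin 71° = 1.38×10⁻⁴ s⁻¹
Height gradient: |∂Z/∂n| = 60 m / 582000 m = 1.03×10⁻⁴
On a pressure surface, geostrophic balance gives V_g = (g/f)|∂Z/∂n|:
V_g = 9.81 × 1.03×10⁻⁴ / 1.38×10⁻⁴ = 7.34 m/s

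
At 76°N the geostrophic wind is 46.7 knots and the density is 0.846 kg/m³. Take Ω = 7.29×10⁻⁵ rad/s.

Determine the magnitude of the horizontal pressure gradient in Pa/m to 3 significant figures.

Coriolis parameter at 76°N:
f = 2Ω sin φ = 2 × 7.29×10⁻⁵ × sin 76° = 1.41×10⁻⁴ s⁻¹
Wind speed in SI: 46.7 knots = 24.0 m/s
Geostrophic balance rearranged: |∂P/∂n| = f ρ V_g
|∂P/∂n| = 1.41×10⁻⁴ × 0.846 × 24.0 = 2.88×10⁻³ Pa/m

2.88×10⁻³ Pa/m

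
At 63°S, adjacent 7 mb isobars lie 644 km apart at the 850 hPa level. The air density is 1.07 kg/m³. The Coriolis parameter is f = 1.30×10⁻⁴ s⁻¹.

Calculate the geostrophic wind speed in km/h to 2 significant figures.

Pressure gradient: |∂P/∂n| = 700 Pa / 644000 m = 1.09×10⁻³ Pa/m
Geostrophic balance (pressure-gradient force = Coriolis force):
V_g = (1/(fρ)) |∂P/∂n| = 1.09×10⁻³ / (1.30×10⁻⁴ × 1.07) = 7.81 m/s
Converting: 7.81 m/s × 3.6 = 28 km/h

28 km/h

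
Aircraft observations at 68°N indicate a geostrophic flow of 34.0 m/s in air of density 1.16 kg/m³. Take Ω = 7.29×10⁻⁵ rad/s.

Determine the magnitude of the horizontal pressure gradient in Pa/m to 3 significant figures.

5.33×10⁻³ Pa/m

Coriolis parameter at 68°N:
f = 2Ω sin φ = 2 × 7.29×10⁻⁵ × sin 68° = 1.35×10⁻⁴ s⁻¹
Geostrophic balance rearranged: |∂P/∂n| = f ρ V_g
|∂P/∂n| = 1.35×10⁻⁴ × 1.16 × 34.0 = 5.33×10⁻³ Pa/m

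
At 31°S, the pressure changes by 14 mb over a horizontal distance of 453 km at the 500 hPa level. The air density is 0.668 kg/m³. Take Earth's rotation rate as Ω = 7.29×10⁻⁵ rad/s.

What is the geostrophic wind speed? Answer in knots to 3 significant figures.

Coriolis parameter at 31°S:
f = 2Ω sin φ = 2 × 7.29×10⁻⁵ × sin 31° = 7.51×10⁻⁵ s⁻¹
Pressure gradient: |∂P/∂n| = 1400 Pa / 453000 m = 3.09×10⁻³ Pa/m
Geostrophic balance (pressure-gradient force = Coriolis force):
V_g = (1/(fρ)) |∂P/∂n| = 3.09×10⁻³ / (7.51×10⁻⁵ × 0.668) = 61.6 m/s
Converting: 61.6 m/s × 1.944 = 120 knots

120 knots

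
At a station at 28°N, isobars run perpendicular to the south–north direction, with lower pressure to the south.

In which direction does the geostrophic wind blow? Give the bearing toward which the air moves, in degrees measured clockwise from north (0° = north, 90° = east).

270°

The pressure-gradient force points toward the south (bearing 180°).
Geostrophic balance: in the Northern Hemisphere the Coriolis force deflects motion to the right, so the geostrophic wind blows 90° to the right of the pressure-gradient force (low pressure on the left).
Rotating 180° by 90° clockwise gives 270° — the wind blows toward the west.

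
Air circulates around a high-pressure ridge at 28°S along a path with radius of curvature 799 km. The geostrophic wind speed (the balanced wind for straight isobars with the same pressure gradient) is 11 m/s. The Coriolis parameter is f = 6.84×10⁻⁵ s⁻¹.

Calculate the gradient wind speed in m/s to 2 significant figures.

Around a high, pressure-gradient force acts outward with centrifugal, so Coriolis balances both:
fV = (1/ρ)|∂P/∂n| + V²/R  →  V² − fR·V + fR·V_g = 0
With fR = 6.84×10⁻⁵ × 799×10³ m = 54.7 m/s:
V = [fR − √((fR)² − 4 fR V_g)]/2 = [54.7 − √(54.7² − 4×54.7×11)]/2 = 15.3 m/s
Supergeostrophic (V > V_g = 11 m/s), as expected around a high.

15 m/s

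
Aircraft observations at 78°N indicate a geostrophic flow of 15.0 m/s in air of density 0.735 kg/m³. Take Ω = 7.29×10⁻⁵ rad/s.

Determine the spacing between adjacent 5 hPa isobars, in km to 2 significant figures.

320 km

Coriolis parameter at 78°N:
f = 2Ω sin φ = 2 × 7.29×10⁻⁵ × sin 78° = 1.43×10⁻⁴ s⁻¹
Geostrophic balance rearranged: |∂P/∂n| = f ρ V_g
|∂P/∂n| = 1.43×10⁻⁴ × 0.735 × 15.0 = 1.57×10⁻³ Pa/m
Isobar spacing: Δn = ΔP/|∂P/∂n| = 500 Pa / 1.57×10⁻³ Pa/m = 318002 m ≈ 320 km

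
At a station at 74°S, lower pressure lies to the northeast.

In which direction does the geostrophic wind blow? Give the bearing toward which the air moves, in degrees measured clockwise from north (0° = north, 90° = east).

The pressure-gradient force points toward the northeast (bearing 045°).
Geostrophic balance: in the Southern Hemisphere the Coriolis force deflects motion to the left, so the geostrophic wind blows 90° to the left of the pressure-gradient force (low pressure on the right).
Rotating 045° by 90° counterclockwise gives 315° — the wind blows toward the northwest.

315°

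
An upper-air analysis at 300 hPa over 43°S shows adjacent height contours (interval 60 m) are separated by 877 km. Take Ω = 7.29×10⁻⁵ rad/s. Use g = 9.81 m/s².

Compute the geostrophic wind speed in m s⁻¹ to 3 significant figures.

6.75 m s⁻¹

Coriolis parameter at 43°S:
f = 2Ω sin φ = 2 × 7.29×10⁻⁵ × sin 43° = 9.94×10⁻⁵ s⁻¹
Height gradient: |∂Z/∂n| = 60 m / 877000 m = 6.84×10⁻⁵
On a pressure surface, geostrophic balance gives V_g = (g/f)|∂Z/∂n|:
V_g = 9.81 × 6.84×10⁻⁵ / 9.94×10⁻⁵ = 6.75 m/s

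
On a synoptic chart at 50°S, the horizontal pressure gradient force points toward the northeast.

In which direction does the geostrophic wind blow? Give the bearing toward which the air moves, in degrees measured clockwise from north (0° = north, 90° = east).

315°

The pressure-gradient force points toward the northeast (bearing 045°).
Geostrophic balance: in the Southern Hemisphere the Coriolis force deflects motion to the left, so the geostrophic wind blows 90° to the left of the pressure-gradient force (low pressure on the right).
Rotating 045° by 90° counterclockwise gives 315° — the wind blows toward the northwest.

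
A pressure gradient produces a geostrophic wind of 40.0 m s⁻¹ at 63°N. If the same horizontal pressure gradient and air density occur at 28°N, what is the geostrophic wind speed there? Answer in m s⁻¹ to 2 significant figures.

76 m s⁻¹

With the same pressure gradient and density, V_g ∝ 1/f ∝ 1/sin φ.
V₂ = V₁ · sin φ₁ / sin φ₂ = 40.0 × sin 63° / sin 28°
V₂ = 40.0 × 0.8910/0.4695 = 76 m s⁻¹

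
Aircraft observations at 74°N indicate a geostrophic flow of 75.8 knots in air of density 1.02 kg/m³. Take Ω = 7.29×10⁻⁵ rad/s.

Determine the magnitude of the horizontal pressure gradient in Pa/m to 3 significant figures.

5.57×10⁻³ Pa/m

Coriolis parameter at 74°N:
f = 2Ω sin φ = 2 × 7.29×10⁻⁵ × sin 74° = 1.40×10⁻⁴ s⁻¹
Wind speed in SI: 75.8 knots = 39.0 m/s
Geostrophic balance rearranged: |∂P/∂n| = f ρ V_g
|∂P/∂n| = 1.40×10⁻⁴ × 1.02 × 39.0 = 5.57×10⁻³ Pa/m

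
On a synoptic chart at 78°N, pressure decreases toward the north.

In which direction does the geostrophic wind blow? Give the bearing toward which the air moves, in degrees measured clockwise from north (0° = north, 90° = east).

090°

The pressure-gradient force points toward the north (bearing 000°).
Geostrophic balance: in the Northern Hemisphere the Coriolis force deflects motion to the right, so the geostrophic wind blows 90° to the right of the pressure-gradient force (low pressure on the left).
Rotating 000° by 90° clockwise gives 090° — the wind blows toward the east.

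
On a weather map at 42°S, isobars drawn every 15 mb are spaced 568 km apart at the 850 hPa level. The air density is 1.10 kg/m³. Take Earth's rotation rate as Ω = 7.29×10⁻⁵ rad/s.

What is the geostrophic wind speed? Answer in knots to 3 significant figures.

Coriolis parameter at 42°S:
f = 2Ω sin φ = 2 × 7.29×10⁻⁵ × sin 42° = 9.76×10⁻⁵ s⁻¹
Pressure gradient: |∂P/∂n| = 1500 Pa / 568000 m = 2.64×10⁻³ Pa/m
Geostrophic balance (pressure-gradient force = Coriolis force):
V_g = (1/(fρ)) |∂P/∂n| = 2.64×10⁻³ / (9.76×10⁻⁵ × 1.10) = 24.6 m/s
Converting: 24.6 m/s × 1.944 = 47.8 knots

47.8 knots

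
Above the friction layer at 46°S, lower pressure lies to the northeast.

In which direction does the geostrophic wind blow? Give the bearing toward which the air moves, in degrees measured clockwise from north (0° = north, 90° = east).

315°

The pressure-gradient force points toward the northeast (bearing 045°).
Geostrophic balance: in the Southern Hemisphere the Coriolis force deflects motion to the left, so the geostrophic wind blows 90° to the left of the pressure-gradient force (low pressure on the right).
Rotating 045° by 90° counterclockwise gives 315° — the wind blows toward the northwest.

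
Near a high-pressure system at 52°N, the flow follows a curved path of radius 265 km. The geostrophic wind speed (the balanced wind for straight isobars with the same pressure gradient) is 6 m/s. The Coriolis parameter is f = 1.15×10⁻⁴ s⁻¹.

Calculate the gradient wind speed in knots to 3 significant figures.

16.0 knots

Around a high, pressure-gradient force acts outward with centrifugal, so Coriolis balances both:
fV = (1/ρ)|∂P/∂n| + V²/R  →  V² − fR·V + fR·V_g = 0
With fR = 1.15×10⁻⁴ × 265×10³ m = 30.5 m/s:
V = [fR − √((fR)² − 4 fR V_g)]/2 = [30.5 − √(30.5² − 4×30.5×6)]/2 = 8.21 m/s
Supergeostrophic (V > V_g = 6 m/s), as expected around a high.
Converting: 8.21 m/s × 1.944 = 16.0 knots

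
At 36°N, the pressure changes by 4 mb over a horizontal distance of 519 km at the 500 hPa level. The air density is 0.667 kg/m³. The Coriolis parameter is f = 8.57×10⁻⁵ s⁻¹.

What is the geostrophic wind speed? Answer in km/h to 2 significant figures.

Pressure gradient: |∂P/∂n| = 400 Pa / 519000 m = 7.71×10⁻⁴ Pa/m
Geostrophic balance (pressure-gradient force = Coriolis force):
V_g = (1/(fρ)) |∂P/∂n| = 7.71×10⁻⁴ / (8.57×10⁻⁵ × 0.667) = 13.5 m/s
Converting: 13.5 m/s × 3.6 = 49 km/h

49 km/h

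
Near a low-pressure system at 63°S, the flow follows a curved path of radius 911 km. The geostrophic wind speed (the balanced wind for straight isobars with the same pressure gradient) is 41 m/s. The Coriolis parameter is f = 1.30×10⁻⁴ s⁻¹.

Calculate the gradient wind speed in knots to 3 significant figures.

62.6 knots

Around a low, centrifugal force acts outward with Coriolis, so pressure-gradient force balances both:
(1/ρ)|∂P/∂n| = fV + V²/R  →  V² + fR·V − fR·V_g = 0
With fR = 1.30×10⁻⁴ × 911×10³ m = 118 m/s:
V = [−fR + √((fR)² + 4 fR V_g)]/2 = [−118 + √(118² + 4×118×41)]/2 = 32.2 m/s
Subgeostrophic (V < V_g = 41 m/s), as expected around a low.
Converting: 32.2 m/s × 1.944 = 62.6 knots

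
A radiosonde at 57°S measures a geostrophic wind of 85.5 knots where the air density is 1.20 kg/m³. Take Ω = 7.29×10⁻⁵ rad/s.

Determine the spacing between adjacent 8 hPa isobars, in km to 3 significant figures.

Coriolis parameter at 57°S:
f = 2Ω sin φ = 2 × 7.29×10⁻⁵ × sin 57° = 1.22×10⁻⁴ s⁻¹
Wind speed in SI: 85.5 knots = 44.0 m/s
Geostrophic balance rearranged: |∂P/∂n| = f ρ V_g
|∂P/∂n| = 1.22×10⁻⁴ × 1.20 × 44.0 = 6.45×10⁻³ Pa/m
Isobar spacing: Δn = ΔP/|∂P/∂n| = 800 Pa / 6.45×10⁻³ Pa/m = 123953 m ≈ 124 km

124 km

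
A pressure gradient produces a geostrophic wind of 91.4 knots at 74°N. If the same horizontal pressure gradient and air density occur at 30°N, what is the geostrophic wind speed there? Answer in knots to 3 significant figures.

176 knots

With the same pressure gradient and density, V_g ∝ 1/f ∝ 1/sin φ.
V₂ = V₁ · sin φ₁ / sin φ₂ = 91.4 × sin 74° / sin 30°
V₂ = 91.4 × 0.9613/0.5000 = 176 knots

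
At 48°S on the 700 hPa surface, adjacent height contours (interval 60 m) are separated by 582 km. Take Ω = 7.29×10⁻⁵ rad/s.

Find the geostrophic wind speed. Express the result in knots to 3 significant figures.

Coriolis parameter at 48°S:
f = 2Ω sin φ = 2 × 7.29×10⁻⁵ × sin 48° = 1.08×10⁻⁴ s⁻¹
Height gradient: |∂Z/∂n| = 60 m / 582000 m = 1.03×10⁻⁴
On a pressure surface, geostrophic balance gives V_g = (g/f)|∂Z/∂n|:
V_g = 9.81 × 1.03×10⁻⁴ / 1.08×10⁻⁴ = 9.33 m/s
Converting: 9.33 m/s × 1.944 = 18.1 knots

18.1 knots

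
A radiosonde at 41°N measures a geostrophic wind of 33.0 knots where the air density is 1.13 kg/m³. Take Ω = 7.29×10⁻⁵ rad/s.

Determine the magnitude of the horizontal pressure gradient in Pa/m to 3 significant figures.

Coriolis parameter at 41°N:
f = 2Ω sin φ = 2 × 7.29×10⁻⁵ × sin 41° = 9.57×10⁻⁵ s⁻¹
Wind speed in SI: 33.0 knots = 17.0 m/s
Geostrophic balance rearranged: |∂P/∂n| = f ρ V_g
|∂P/∂n| = 9.57×10⁻⁵ × 1.13 × 17.0 = 1.83×10⁻³ Pa/m

1.83×10⁻³ Pa/m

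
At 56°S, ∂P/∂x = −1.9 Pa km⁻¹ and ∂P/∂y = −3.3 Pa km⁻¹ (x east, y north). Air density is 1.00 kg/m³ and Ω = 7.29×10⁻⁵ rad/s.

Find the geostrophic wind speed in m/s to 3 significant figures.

Coriolis parameter at 56°S:
f = 2Ω sin φ = 2 × 7.29×10⁻⁵ × sin 56° = 1.21×10⁻⁴ s⁻¹
In the Southern Hemisphere f is negative: f = −1.21×10⁻⁴ s⁻¹.
Component geostrophic relations (x east, y north):
u_g = −(1/(fρ)) ∂P/∂y,  v_g = (1/(fρ)) ∂P/∂x
u_g = −(−3.3×10⁻³)/(−1.21×10⁻⁴ × 1.00) = −27.3 m/s;  v_g = (−1.9×10⁻³)/(−1.21×10⁻⁴ × 1.00) = 15.7 m/s
|V_g| = √(u_g² + v_g²) = 31.5 m/s

31.5 m/s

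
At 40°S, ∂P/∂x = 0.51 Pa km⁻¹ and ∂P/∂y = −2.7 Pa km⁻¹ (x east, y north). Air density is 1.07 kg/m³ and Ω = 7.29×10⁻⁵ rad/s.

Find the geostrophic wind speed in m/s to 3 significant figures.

27.4 m/s

Coriolis parameter at 40°S:
f = 2Ω sin φ = 2 × 7.29×10⁻⁵ × sin 40° = 9.37×10⁻⁵ s⁻¹
In the Southern Hemisphere f is negative: f = −9.37×10⁻⁵ s⁻¹.
Component geostrophic relations (x east, y north):
u_g = −(1/(fρ)) ∂P/∂y,  v_g = (1/(fρ)) ∂P/∂x
u_g = −(−2.7×10⁻³)/(−9.37×10⁻⁵ × 1.07) = −26.9 m/s;  v_g = (0.51×10⁻³)/(−9.37×10⁻⁵ × 1.07) = −5.09 m/s
|V_g| = √(u_g² + v_g²) = 27.4 m/s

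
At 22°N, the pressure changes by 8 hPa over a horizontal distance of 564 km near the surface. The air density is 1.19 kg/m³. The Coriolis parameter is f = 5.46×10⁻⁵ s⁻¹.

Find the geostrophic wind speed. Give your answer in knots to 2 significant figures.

Pressure gradient: |∂P/∂n| = 800 Pa / 564000 m = 1.42×10⁻³ Pa/m
Geostrophic balance (pressure-gradient force = Coriolis force):
V_g = (1/(fρ)) |∂P/∂n| = 1.42×10⁻³ / (5.46×10⁻⁵ × 1.19) = 21.8 m/s
Converting: 21.8 m/s × 1.944 = 42 knots

42 knots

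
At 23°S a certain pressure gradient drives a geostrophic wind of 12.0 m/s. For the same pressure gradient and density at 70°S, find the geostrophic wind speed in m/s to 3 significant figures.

With the same pressure gradient and density, V_g ∝ 1/f ∝ 1/sin φ.
V₂ = V₁ · sin φ₁ / sin φ₂ = 12.0 × sin 23° / sin 70°
V₂ = 12.0 × 0.3907/0.9397 = 4.99 m/s

4.99 m/s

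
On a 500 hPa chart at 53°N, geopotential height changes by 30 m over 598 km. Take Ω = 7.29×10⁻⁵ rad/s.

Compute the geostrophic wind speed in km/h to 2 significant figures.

Coriolis parameter at 53°N:
f = 2Ω sin φ = 2 × 7.29×10⁻⁵ × sin 53° = 1.16×10⁻⁴ s⁻¹
Height gradient: |∂Z/∂n| = 30 m / 598000 m = 5.02×10⁻⁵
On a pressure surface, geostrophic balance gives V_g = (g/f)|∂Z/∂n|:
V_g = 9.81 × 5.02×10⁻⁵ / 1.16×10⁻⁴ = 4.23 m/s
Converting: 4.23 m/s × 3.6 = 15 km/h

15 km/h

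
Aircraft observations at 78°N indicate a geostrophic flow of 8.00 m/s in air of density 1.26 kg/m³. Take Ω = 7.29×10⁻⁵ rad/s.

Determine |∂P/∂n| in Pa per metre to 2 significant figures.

Coriolis parameter at 78°N:
f = 2Ω sin φ = 2 × 7.29×10⁻⁵ × sin 78° = 1.43×10⁻⁴ s⁻¹
Geostrophic balance rearranged: |∂P/∂n| = f ρ V_g
|∂P/∂n| = 1.43×10⁻⁴ × 1.26 × 8.00 = 1.44×10⁻³ Pa/m

1.4×10⁻³ Pa/m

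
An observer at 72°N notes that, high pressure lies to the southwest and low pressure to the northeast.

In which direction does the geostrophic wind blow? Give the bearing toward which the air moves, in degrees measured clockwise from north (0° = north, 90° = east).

135°

The pressure-gradient force points toward the northeast (bearing 045°).
Geostrophic balance: in the Northern Hemisphere the Coriolis force deflects motion to the right, so the geostrophic wind blows 90° to the right of the pressure-gradient force (low pressure on the left).
Rotating 045° by 90° clockwise gives 135° — the wind blows toward the southeast.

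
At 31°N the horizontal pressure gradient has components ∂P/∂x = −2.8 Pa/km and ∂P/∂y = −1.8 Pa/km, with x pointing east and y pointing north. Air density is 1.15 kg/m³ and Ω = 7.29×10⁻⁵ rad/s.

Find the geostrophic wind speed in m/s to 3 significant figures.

38.5 m/s

Coriolis parameter at 31°N:
f = 2Ω sin φ = 2 × 7.29×10⁻⁵ × sin 31° = 7.51×10⁻⁵ s⁻¹
Component geostrophic relations (x east, y north):
u_g = −(1/(fρ)) ∂P/∂y,  v_g = (1/(fρ)) ∂P/∂x
u_g = −(−1.8×10⁻³)/(7.51×10⁻⁵ × 1.15) = 20.8 m/s;  v_g = (−2.8×10⁻³)/(7.51×10⁻⁵ × 1.15) = −32.4 m/s
|V_g| = √(u_g² + v_g²) = 38.5 m/s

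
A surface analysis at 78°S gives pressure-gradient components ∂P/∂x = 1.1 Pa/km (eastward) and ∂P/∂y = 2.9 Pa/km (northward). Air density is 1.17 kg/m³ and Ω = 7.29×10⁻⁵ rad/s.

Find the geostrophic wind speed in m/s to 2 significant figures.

19 m/s

Coriolis parameter at 78°S:
f = 2Ω sin φ = 2 × 7.29×10⁻⁵ × sin 78° = 1.43×10⁻⁴ s⁻¹
In the Southern Hemisphere f is negative: f = −1.43×10⁻⁴ s⁻¹.
Component geostrophic relations (x east, y north):
u_g = −(1/(fρ)) ∂P/∂y,  v_g = (1/(fρ)) ∂P/∂x
u_g = −(2.9×10⁻³)/(−1.43×10⁻⁴ × 1.17) = 17.4 m/s;  v_g = (1.1×10⁻³)/(−1.43×10⁻⁴ × 1.17) = −6.59 m/s
|V_g| = √(u_g² + v_g²) = 18.6 m/s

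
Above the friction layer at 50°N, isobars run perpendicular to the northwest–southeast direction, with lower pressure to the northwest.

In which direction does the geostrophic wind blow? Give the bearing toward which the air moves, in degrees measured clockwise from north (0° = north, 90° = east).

045°

The pressure-gradient force points toward the northwest (bearing 315°).
Geostrophic balance: in the Northern Hemisphere the Coriolis force deflects motion to the right, so the geostrophic wind blows 90° to the right of the pressure-gradient force (low pressure on the left).
Rotating 315° by 90° clockwise gives 045° — the wind blows toward the northeast.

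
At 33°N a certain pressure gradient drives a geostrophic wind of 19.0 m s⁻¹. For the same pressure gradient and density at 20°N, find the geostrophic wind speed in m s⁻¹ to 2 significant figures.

With the same pressure gradient and density, V_g ∝ 1/f ∝ 1/sin φ.
V₂ = V₁ · sin φ₁ / sin φ₂ = 19.0 × sin 33° / sin 20°
V₂ = 19.0 × 0.5446/0.3420 = 30 m s⁻¹

30 m s⁻¹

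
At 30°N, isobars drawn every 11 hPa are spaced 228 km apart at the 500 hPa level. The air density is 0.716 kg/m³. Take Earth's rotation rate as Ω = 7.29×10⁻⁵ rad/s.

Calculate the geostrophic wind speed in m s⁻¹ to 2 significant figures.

92 m s⁻¹

Coriolis parameter at 30°N:
f = 2Ω sin φ = 2 × 7.29×10⁻⁵ × sin 30° = 7.29×10⁻⁵ s⁻¹
Pressure gradient: |∂P/∂n| = 1100 Pa / 228000 m = 4.82×10⁻³ Pa/m
Geostrophic balance (pressure-gradient force = Coriolis force):
V_g = (1/(fρ)) |∂P/∂n| = 4.82×10⁻³ / (7.29×10⁻⁵ × 0.716) = 92.4 m/s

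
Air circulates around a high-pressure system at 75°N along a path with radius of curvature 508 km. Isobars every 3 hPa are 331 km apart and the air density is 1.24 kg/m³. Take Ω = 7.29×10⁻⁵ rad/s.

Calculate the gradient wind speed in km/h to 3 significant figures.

20.3 km/h

Coriolis parameter at 75°N:
f = 2Ω sin φ = 2 × 7.29×10⁻⁵ × sin 75° = 1.41×10⁻⁴ s⁻¹
Pressure gradient: |∂P/∂n| = 300 Pa / 331000 m = 9.06×10⁻⁴ Pa/m
Geostrophic speed: V_g = |∂P/∂n|/(fρ) = 9.06×10⁻⁴/(1.41×10⁻⁴ × 1.24) = 5.19 m/s
Around a high, pressure-gradient force acts outward with centrifugal, so Coriolis balances both:
fV = (1/ρ)|∂P/∂n| + V²/R  →  V² − fR·V + fR·V_g = 0
With fR = 1.41×10⁻⁴ × 508×10³ m = 71.5 m/s:
V = [fR − √((fR)² − 4 fR V_g)]/2 = [71.5 − √(71.5² − 4×71.5×5.19)]/2 = 5.63 m/s
Supergeostrophic (V > V_g = 5.19 m/s), as expected around a high.
Converting: 5.63 m/s × 3.6 = 20.3 km/h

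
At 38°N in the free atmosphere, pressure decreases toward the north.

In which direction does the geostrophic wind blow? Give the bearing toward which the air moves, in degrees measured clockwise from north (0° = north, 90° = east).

The pressure-gradient force points toward the north (bearing 000°).
Geostrophic balance: in the Northern Hemisphere the Coriolis force deflects motion to the right, so the geostrophic wind blows 90° to the right of the pressure-gradient force (low pressure on the left).
Rotating 000° by 90° clockwise gives 090° — the wind blows toward the east.

090°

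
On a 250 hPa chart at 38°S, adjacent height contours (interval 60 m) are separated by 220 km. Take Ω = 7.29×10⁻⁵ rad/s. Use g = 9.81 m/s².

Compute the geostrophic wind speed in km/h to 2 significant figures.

110 km/h

Coriolis parameter at 38°S:
f = 2Ω sin φ = 2 × 7.29×10⁻⁵ × sin 38° = 8.98×10⁻⁵ s⁻¹
Height gradient: |∂Z/∂n| = 60 m / 220000 m = 2.73×10⁻⁴
On a pressure surface, geostrophic balance gives V_g = (g/f)|∂Z/∂n|:
V_g = 9.81 × 2.73×10⁻⁴ / 8.98×10⁻⁵ = 29.8 m/s
Converting: 29.8 m/s × 3.6 = 110 km/h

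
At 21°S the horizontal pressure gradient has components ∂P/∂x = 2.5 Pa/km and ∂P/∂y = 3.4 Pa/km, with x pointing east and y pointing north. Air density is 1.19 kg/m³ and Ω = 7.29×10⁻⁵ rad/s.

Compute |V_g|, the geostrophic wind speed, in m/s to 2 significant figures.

68 m/s

Coriolis parameter at 21°S:
f = 2Ω sin φ = 2 × 7.29×10⁻⁵ × sin 21° = 5.23×10⁻⁵ s⁻¹
In the Southern Hemisphere f is negative: f = −5.23×10⁻⁵ s⁻¹.
Component geostrophic relations (x east, y north):
u_g = −(1/(fρ)) ∂P/∂y,  v_g = (1/(fρ)) ∂P/∂x
u_g = −(3.4×10⁻³)/(−5.23×10⁻⁵ × 1.19) = 54.7 m/s;  v_g = (2.5×10⁻³)/(−5.23×10⁻⁵ × 1.19) = −40.2 m/s
|V_g| = √(u_g² + v_g²) = 67.9 m/s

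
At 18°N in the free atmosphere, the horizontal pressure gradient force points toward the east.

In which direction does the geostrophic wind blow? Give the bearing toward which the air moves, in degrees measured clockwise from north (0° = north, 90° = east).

The pressure-gradient force points toward the east (bearing 090°).
Geostrophic balance: in the Northern Hemisphere the Coriolis force deflects motion to the right, so the geostrophic wind blows 90° to the right of the pressure-gradient force (low pressure on the left).
Rotating 090° by 90° clockwise gives 180° — the wind blows toward the south.

180°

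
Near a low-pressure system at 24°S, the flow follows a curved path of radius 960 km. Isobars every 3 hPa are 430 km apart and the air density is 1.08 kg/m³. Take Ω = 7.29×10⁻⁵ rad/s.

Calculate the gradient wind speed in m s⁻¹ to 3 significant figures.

Coriolis parameter at 24°S:
f = 2Ω sin φ = 2 × 7.29×10⁻⁵ × sin 24° = 5.93×10⁻⁵ s⁻¹
Pressure gradient: |∂P/∂n| = 300 Pa / 430000 m = 6.98×10⁻⁴ Pa/m
Geostrophic speed: V_g = |∂P/∂n|/(fρ) = 6.98×10⁻⁴/(5.93×10⁻⁵ × 1.08) = 10.9 m/s
Around a low, centrifugal force acts outward with Coriolis, so pressure-gradient force balances both:
(1/ρ)|∂P/∂n| = fV + V²/R  →  V² + fR·V − fR·V_g = 0
With fR = 5.93×10⁻⁵ × 960×10³ m = 56.9 m/s:
V = [−fR + √((fR)² + 4 fR V_g)]/2 = [−56.9 + √(56.9² + 4×56.9×10.9)]/2 = 9.36 m/s
Subgeostrophic (V < V_g = 10.9 m/s), as expected around a low.

9.36 m s⁻¹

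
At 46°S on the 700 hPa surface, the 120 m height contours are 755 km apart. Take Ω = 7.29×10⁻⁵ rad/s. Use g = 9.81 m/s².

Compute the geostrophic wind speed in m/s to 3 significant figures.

14.9 m/s

Coriolis parameter at 46°S:
f = 2Ω sin φ = 2 × 7.29×10⁻⁵ × sin 46° = 1.05×10⁻⁴ s⁻¹
Height gradient: |∂Z/∂n| = 120 m / 755000 m = 1.59×10⁻⁴
On a pressure surface, geostrophic balance gives V_g = (g/f)|∂Z/∂n|:
V_g = 9.81 × 1.59×10⁻⁴ / 1.05×10⁻⁴ = 14.9 m/s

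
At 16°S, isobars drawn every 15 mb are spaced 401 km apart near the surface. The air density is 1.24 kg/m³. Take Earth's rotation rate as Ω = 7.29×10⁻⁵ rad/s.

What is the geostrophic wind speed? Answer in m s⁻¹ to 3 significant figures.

75.1 m s⁻¹

Coriolis parameter at 16°S:
f = 2Ω sin φ = 2 × 7.29×10⁻⁵ × sin 16° = 4.02×10⁻⁵ s⁻¹
Pressure gradient: |∂P/∂n| = 1500 Pa / 401000 m = 3.74×10⁻³ Pa/m
Geostrophic balance (pressure-gradient force = Coriolis force):
V_g = (1/(fρ)) |∂P/∂n| = 3.74×10⁻³ / (4.02×10⁻⁵ × 1.24) = 75.1 m/s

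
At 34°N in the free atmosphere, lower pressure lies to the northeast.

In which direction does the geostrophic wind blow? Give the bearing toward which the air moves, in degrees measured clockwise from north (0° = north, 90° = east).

The pressure-gradient force points toward the northeast (bearing 045°).
Geostrophic balance: in the Northern Hemisphere the Coriolis force deflects motion to the right, so the geostrophic wind blows 90° to the right of the pressure-gradient force (low pressure on the left).
Rotating 045° by 90° clockwise gives 135° — the wind blows toward the southeast.

135°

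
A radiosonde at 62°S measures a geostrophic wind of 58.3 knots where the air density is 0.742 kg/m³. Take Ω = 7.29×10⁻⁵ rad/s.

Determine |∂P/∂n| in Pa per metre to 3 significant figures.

2.86×10⁻³ Pa/m

Coriolis parameter at 62°S:
f = 2Ω sin φ = 2 × 7.29×10⁻⁵ × sin 62° = 1.29×10⁻⁴ s⁻¹
Wind speed in SI: 58.3 knots = 30.0 m/s
Geostrophic balance rearranged: |∂P/∂n| = f ρ V_g
|∂P/∂n| = 1.29×10⁻⁴ × 0.742 × 30.0 = 2.86×10⁻³ Pa/m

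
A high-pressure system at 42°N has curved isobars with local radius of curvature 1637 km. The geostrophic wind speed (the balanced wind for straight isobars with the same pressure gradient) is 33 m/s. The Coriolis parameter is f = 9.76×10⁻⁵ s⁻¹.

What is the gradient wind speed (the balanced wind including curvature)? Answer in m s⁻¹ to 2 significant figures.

Around a high, pressure-gradient force acts outward with centrifugal, so Coriolis balances both:
fV = (1/ρ)|∂P/∂n| + V²/R  →  V² − fR·V + fR·V_g = 0
With fR = 9.76×10⁻⁵ × 1637×10³ m = 160 m/s:
V = [fR − √((fR)² − 4 fR V_g)]/2 = [160 − √(160² − 4×160×33)]/2 = 46.6 m/s
Supergeostrophic (V > V_g = 33 m/s), as expected around a high.

47 m s⁻¹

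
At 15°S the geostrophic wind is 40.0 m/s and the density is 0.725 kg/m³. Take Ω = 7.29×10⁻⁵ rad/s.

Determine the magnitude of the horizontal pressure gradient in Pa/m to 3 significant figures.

1.09×10⁻³ Pa/m

Coriolis parameter at 15°S:
f = 2Ω sin φ = 2 × 7.29×10⁻⁵ × sin 15° = 3.77×10⁻⁵ s⁻¹
Geostrophic balance rearranged: |∂P/∂n| = f ρ V_g
|∂P/∂n| = 3.77×10⁻⁵ × 0.725 × 40.0 = 1.09×10⁻³ Pa/m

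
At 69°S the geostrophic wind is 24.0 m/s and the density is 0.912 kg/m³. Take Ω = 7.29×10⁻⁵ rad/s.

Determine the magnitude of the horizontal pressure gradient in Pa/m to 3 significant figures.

2.98×10⁻³ Pa/m

Coriolis parameter at 69°S:
f = 2Ω sin φ = 2 × 7.29×10⁻⁵ × sin 69° = 1.36×10⁻⁴ s⁻¹
Geostrophic balance rearranged: |∂P/∂n| = f ρ V_g
|∂P/∂n| = 1.36×10⁻⁴ × 0.912 × 24.0 = 2.98×10⁻³ Pa/m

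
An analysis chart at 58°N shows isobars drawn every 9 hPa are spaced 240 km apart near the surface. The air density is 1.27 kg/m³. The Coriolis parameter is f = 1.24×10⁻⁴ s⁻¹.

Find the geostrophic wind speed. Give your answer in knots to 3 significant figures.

46.3 knots

Pressure gradient: |∂P/∂n| = 900 Pa / 240000 m = 3.75×10⁻³ Pa/m
Geostrophic balance (pressure-gradient force = Coriolis force):
V_g = (1/(fρ)) |∂P/∂n| = 3.75×10⁻³ / (1.24×10⁻⁴ × 1.27) = 23.8 m/s
Converting: 23.8 m/s × 1.944 = 46.3 knots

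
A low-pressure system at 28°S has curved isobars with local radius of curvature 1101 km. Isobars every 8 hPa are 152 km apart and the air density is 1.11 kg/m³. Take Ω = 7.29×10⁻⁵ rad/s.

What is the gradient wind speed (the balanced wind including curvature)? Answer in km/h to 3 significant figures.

Coriolis parameter at 28°S:
f = 2Ω sin φ = 2 × 7.29×10⁻⁵ × sin 28° = 6.84×10⁻⁵ s⁻¹
Pressure gradient: |∂P/∂n| = 800 Pa / 152000 m = 5.26×10⁻³ Pa/m
Geostrophic speed: V_g = |∂P/∂n|/(fρ) = 5.26×10⁻³/(6.84×10⁻⁵ × 1.11) = 69.3 m/s
Around a low, centrifugal force acts outward with Coriolis, so pressure-gradient force balances both:
(1/ρ)|∂P/∂n| = fV + V²/R  →  V² + fR·V − fR·V_g = 0
With fR = 6.84×10⁻⁵ × 1101×10³ m = 75.4 m/s:
V = [−fR + √((fR)² + 4 fR V_g)]/2 = [−75.4 + √(75.4² + 4×75.4×69.3)]/2 = 43.8 m/s
Subgeostrophic (V < V_g = 69.3 m/s), as expected around a low.
Converting: 43.8 m/s × 3.6 = 158 km/h

158 km/h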